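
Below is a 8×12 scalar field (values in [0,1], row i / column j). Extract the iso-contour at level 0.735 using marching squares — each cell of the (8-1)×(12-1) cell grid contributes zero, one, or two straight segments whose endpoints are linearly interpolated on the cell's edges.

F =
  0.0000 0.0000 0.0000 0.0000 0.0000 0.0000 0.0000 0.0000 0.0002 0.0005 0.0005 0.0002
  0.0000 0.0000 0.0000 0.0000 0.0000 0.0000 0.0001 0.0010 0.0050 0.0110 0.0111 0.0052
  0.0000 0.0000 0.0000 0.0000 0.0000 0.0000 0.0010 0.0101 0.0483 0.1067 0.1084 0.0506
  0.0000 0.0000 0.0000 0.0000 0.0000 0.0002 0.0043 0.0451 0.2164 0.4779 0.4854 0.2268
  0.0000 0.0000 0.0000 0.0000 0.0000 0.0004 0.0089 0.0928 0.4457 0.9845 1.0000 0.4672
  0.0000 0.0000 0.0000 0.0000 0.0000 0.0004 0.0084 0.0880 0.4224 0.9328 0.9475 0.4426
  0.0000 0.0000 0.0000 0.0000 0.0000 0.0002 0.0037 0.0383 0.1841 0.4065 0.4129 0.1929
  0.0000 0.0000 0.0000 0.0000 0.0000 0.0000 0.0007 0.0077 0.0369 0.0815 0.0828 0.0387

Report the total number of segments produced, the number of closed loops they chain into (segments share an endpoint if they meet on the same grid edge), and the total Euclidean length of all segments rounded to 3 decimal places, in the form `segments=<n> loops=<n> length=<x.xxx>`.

segments=8 loops=1 length=6.517

cell (3,8): code 0100 → (3.508,9.000)–(4.000,8.537)
cell (3,9): code 1100 → (3.485,10.000)–(3.508,9.000)
cell (3,10): code 1000 → (4.000,10.497)–(3.485,10.000)
cell (4,8): code 0110 → (4.000,8.537)–(5.000,8.612)
cell (4,10): code 1001 → (5.000,10.421)–(4.000,10.497)
cell (5,8): code 0010 → (5.000,8.612)–(5.376,9.000)
cell (5,9): code 0011 → (5.376,9.000)–(5.397,10.000)
cell (5,10): code 0001 → (5.397,10.000)–(5.000,10.421)
total: 8 segments, chained into 1 closed loop(s), length Σ = 6.516959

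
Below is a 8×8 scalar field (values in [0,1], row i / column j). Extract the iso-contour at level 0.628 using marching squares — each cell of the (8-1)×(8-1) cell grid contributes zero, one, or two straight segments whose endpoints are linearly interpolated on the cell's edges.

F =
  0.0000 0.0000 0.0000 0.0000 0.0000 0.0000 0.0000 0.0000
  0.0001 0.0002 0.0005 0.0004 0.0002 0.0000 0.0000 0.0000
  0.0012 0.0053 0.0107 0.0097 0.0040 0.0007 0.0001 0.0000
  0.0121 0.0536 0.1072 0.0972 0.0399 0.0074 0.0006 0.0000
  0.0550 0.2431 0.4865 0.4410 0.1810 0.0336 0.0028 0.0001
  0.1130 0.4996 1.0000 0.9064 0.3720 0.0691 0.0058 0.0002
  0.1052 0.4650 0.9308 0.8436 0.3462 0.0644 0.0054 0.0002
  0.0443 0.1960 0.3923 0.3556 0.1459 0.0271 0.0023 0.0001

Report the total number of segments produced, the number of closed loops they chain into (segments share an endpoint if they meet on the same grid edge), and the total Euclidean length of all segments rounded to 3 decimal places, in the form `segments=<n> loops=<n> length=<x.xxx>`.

segments=8 loops=1 length=7.333

cell (4,1): code 0100 → (4.276,2.000)–(5.000,1.257)
cell (4,2): code 1100 → (4.402,3.000)–(4.276,2.000)
cell (4,3): code 1000 → (5.000,3.521)–(4.402,3.000)
cell (5,1): code 0110 → (5.000,1.257)–(6.000,1.350)
cell (5,3): code 1001 → (6.000,3.433)–(5.000,3.521)
cell (6,1): code 0010 → (6.000,1.350)–(6.562,2.000)
cell (6,2): code 0011 → (6.562,2.000)–(6.442,3.000)
cell (6,3): code 0001 → (6.442,3.000)–(6.000,3.433)
total: 8 segments, chained into 1 closed loop(s), length Σ = 7.333037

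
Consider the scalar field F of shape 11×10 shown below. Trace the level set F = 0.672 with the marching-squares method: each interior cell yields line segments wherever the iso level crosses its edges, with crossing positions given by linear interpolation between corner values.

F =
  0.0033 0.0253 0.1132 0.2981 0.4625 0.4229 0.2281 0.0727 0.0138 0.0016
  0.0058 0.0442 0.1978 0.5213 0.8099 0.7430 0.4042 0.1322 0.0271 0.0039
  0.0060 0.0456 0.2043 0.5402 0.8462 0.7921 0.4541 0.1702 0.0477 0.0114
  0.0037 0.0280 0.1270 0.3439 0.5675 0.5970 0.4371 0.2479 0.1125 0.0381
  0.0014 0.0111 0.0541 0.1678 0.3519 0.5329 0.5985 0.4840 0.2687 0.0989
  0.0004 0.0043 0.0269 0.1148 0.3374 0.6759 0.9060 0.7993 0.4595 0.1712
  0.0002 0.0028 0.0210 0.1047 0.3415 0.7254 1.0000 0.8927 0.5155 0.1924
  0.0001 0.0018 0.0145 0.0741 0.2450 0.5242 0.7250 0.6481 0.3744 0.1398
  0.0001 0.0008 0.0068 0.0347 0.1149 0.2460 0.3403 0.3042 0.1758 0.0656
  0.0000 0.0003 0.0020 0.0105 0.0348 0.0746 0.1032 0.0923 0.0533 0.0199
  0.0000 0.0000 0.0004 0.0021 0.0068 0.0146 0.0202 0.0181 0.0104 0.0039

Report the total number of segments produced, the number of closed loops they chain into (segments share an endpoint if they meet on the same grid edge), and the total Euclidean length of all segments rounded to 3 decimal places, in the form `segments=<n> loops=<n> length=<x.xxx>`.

cell (0,3): code 0100 → (0.603,4.000)–(1.000,3.522)
cell (0,4): code 1100 → (0.778,5.000)–(0.603,4.000)
cell (0,5): code 1000 → (1.000,5.210)–(0.778,5.000)
cell (1,3): code 0110 → (1.000,3.522)–(2.000,3.431)
cell (1,5): code 1001 → (2.000,5.355)–(1.000,5.210)
cell (2,3): code 0010 → (2.000,3.431)–(2.625,4.000)
cell (2,4): code 0011 → (2.625,4.000)–(2.616,5.000)
cell (2,5): code 0001 → (2.616,5.000)–(2.000,5.355)
cell (4,4): code 0100 → (4.973,5.000)–(5.000,4.988)
cell (4,5): code 1100 → (4.239,6.000)–(4.973,5.000)
cell (4,6): code 1100 → (4.596,7.000)–(4.239,6.000)
cell (4,7): code 1000 → (5.000,7.375)–(4.596,7.000)
cell (5,4): code 0110 → (5.000,4.988)–(6.000,4.861)
cell (5,7): code 1001 → (6.000,7.585)–(5.000,7.375)
cell (6,4): code 0010 → (6.000,4.861)–(6.265,5.000)
cell (6,5): code 0111 → (6.265,5.000)–(7.000,5.736)
cell (6,6): code 1011 → (7.000,6.689)–(6.902,7.000)
cell (6,7): code 0001 → (6.902,7.000)–(6.000,7.585)
cell (7,5): code 0010 → (7.000,5.736)–(7.138,6.000)
cell (7,6): code 0001 → (7.138,6.000)–(7.000,6.689)
total: 20 segments, chained into 2 closed loop(s), length Σ = 15.166456

segments=20 loops=2 length=15.166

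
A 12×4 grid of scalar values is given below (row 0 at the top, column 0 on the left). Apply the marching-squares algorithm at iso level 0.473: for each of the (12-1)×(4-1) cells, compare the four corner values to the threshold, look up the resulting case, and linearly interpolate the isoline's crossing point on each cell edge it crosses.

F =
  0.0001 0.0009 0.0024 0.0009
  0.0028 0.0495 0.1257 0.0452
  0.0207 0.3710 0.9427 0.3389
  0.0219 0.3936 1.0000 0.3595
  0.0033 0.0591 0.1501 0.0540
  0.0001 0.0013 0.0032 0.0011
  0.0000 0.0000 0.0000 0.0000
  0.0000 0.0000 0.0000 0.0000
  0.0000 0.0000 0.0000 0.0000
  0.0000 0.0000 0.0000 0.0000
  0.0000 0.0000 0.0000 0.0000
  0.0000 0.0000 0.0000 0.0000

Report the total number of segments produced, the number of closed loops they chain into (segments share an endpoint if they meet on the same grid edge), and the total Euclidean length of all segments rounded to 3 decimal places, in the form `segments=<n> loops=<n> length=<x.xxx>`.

cell (1,1): code 0100 → (1.425,2.000)–(2.000,1.178)
cell (1,2): code 1000 → (2.000,2.778)–(1.425,2.000)
cell (2,1): code 0110 → (2.000,1.178)–(3.000,1.131)
cell (2,2): code 1001 → (3.000,2.823)–(2.000,2.778)
cell (3,1): code 0010 → (3.000,1.131)–(3.620,2.000)
cell (3,2): code 0001 → (3.620,2.000)–(3.000,2.823)
total: 6 segments, chained into 1 closed loop(s), length Σ = 6.070063

segments=6 loops=1 length=6.070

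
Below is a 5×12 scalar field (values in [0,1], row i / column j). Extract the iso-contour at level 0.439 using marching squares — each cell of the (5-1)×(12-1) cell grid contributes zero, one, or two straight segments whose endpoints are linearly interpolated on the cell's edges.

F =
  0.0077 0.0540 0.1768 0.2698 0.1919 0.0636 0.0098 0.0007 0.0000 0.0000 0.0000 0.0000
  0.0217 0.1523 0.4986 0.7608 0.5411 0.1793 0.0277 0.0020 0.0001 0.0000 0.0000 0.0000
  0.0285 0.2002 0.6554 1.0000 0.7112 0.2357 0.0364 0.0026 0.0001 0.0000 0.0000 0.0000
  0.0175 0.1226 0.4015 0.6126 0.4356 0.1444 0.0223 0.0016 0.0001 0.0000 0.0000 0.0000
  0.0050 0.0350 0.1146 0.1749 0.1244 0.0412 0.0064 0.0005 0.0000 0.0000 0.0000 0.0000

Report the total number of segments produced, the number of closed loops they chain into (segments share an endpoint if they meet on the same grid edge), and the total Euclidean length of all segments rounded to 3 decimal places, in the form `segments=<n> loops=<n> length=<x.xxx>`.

segments=12 loops=1 length=9.257

cell (0,1): code 0100 → (0.815,2.000)–(1.000,1.828)
cell (0,2): code 1100 → (0.345,3.000)–(0.815,2.000)
cell (0,3): code 1100 → (0.708,4.000)–(0.345,3.000)
cell (0,4): code 1000 → (1.000,4.282)–(0.708,4.000)
cell (1,1): code 0110 → (1.000,1.828)–(2.000,1.525)
cell (1,4): code 1001 → (2.000,4.572)–(1.000,4.282)
cell (2,1): code 0010 → (2.000,1.525)–(2.852,2.000)
cell (2,2): code 0111 → (2.852,2.000)–(3.000,2.178)
cell (2,3): code 1011 → (3.000,3.981)–(2.988,4.000)
cell (2,4): code 0001 → (2.988,4.000)–(2.000,4.572)
cell (3,2): code 0010 → (3.000,2.178)–(3.397,3.000)
cell (3,3): code 0001 → (3.397,3.000)–(3.000,3.981)
total: 12 segments, chained into 1 closed loop(s), length Σ = 9.256606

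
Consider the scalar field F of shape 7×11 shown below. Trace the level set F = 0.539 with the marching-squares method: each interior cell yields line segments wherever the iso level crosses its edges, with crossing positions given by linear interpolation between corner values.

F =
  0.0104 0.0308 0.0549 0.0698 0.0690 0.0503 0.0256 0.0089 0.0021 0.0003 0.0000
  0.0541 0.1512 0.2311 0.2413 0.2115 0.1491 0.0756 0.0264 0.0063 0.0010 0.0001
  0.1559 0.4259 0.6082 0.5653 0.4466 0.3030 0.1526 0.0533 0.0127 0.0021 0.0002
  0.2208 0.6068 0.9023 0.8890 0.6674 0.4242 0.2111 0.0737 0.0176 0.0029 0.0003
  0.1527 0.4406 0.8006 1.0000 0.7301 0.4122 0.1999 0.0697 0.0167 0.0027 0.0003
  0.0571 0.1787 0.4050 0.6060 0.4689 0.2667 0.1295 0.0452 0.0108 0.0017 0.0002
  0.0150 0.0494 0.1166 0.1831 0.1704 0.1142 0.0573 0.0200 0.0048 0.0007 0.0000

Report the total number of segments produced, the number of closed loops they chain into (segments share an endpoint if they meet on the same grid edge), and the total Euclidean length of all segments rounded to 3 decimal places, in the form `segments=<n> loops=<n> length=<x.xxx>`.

segments=16 loops=1 length=10.863

cell (1,1): code 0100 → (1.816,2.000)–(2.000,1.620)
cell (1,2): code 1100 → (1.919,3.000)–(1.816,2.000)
cell (1,3): code 1000 → (2.000,3.222)–(1.919,3.000)
cell (2,0): code 0100 → (2.625,1.000)–(3.000,0.824)
cell (2,1): code 1110 → (2.000,1.620)–(2.625,1.000)
cell (2,3): code 1101 → (2.418,4.000)–(2.000,3.222)
cell (2,4): code 1000 → (3.000,4.528)–(2.418,4.000)
cell (3,0): code 0010 → (3.000,0.824)–(3.408,1.000)
cell (3,1): code 0111 → (3.408,1.000)–(4.000,1.273)
cell (3,4): code 1001 → (4.000,4.601)–(3.000,4.528)
cell (4,1): code 0010 → (4.000,1.273)–(4.661,2.000)
cell (4,2): code 0111 → (4.661,2.000)–(5.000,2.667)
cell (4,3): code 1011 → (5.000,3.489)–(4.732,4.000)
cell (4,4): code 0001 → (4.732,4.000)–(4.000,4.601)
cell (5,2): code 0010 → (5.000,2.667)–(5.158,3.000)
cell (5,3): code 0001 → (5.158,3.000)–(5.000,3.489)
total: 16 segments, chained into 1 closed loop(s), length Σ = 10.863129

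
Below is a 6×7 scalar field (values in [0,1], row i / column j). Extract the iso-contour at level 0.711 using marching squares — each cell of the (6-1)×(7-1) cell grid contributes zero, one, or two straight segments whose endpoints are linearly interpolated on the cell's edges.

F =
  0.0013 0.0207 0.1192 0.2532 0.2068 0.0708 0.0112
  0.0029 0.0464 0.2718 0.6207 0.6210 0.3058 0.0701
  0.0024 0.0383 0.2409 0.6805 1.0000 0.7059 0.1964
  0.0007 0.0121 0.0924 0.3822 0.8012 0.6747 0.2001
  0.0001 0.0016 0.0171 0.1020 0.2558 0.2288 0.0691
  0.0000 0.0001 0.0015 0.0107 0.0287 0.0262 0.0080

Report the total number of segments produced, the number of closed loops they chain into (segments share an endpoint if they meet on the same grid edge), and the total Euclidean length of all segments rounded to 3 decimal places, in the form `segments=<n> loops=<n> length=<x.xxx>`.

cell (1,3): code 0100 → (1.237,4.000)–(2.000,3.095)
cell (1,4): code 1000 → (2.000,4.983)–(1.237,4.000)
cell (2,3): code 0110 → (2.000,3.095)–(3.000,3.785)
cell (2,4): code 1001 → (3.000,4.713)–(2.000,4.983)
cell (3,3): code 0010 → (3.000,3.785)–(3.165,4.000)
cell (3,4): code 0001 → (3.165,4.000)–(3.000,4.713)
total: 6 segments, chained into 1 closed loop(s), length Σ = 5.680560

segments=6 loops=1 length=5.681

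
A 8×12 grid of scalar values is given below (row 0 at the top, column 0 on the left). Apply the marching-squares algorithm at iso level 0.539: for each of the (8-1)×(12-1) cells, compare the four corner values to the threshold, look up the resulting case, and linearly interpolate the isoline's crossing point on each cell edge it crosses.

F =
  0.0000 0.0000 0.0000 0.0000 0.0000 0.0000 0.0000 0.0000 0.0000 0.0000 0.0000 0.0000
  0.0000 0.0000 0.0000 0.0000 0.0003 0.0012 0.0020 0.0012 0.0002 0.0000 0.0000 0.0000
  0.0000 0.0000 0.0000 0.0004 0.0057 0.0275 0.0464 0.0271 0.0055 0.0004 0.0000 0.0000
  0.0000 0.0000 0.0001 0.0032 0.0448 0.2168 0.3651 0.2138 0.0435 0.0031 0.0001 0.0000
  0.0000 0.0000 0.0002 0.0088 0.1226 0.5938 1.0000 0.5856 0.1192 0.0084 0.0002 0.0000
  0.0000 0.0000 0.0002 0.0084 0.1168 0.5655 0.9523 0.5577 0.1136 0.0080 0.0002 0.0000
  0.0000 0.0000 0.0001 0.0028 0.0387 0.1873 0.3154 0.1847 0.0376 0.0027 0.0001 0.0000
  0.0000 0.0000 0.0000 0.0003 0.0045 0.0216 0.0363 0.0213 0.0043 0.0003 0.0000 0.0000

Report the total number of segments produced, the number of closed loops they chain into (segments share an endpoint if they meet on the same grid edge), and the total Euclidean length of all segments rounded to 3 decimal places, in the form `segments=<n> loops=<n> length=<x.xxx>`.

segments=10 loops=1 length=7.151

cell (3,4): code 0100 → (3.855,5.000)–(4.000,4.884)
cell (3,5): code 1100 → (3.274,6.000)–(3.855,5.000)
cell (3,6): code 1100 → (3.875,7.000)–(3.274,6.000)
cell (3,7): code 1000 → (4.000,7.100)–(3.875,7.000)
cell (4,4): code 0110 → (4.000,4.884)–(5.000,4.941)
cell (4,7): code 1001 → (5.000,7.042)–(4.000,7.100)
cell (5,4): code 0010 → (5.000,4.941)–(5.070,5.000)
cell (5,5): code 0011 → (5.070,5.000)–(5.649,6.000)
cell (5,6): code 0011 → (5.649,6.000)–(5.050,7.000)
cell (5,7): code 0001 → (5.050,7.000)–(5.000,7.042)
total: 10 segments, chained into 1 closed loop(s), length Σ = 7.150865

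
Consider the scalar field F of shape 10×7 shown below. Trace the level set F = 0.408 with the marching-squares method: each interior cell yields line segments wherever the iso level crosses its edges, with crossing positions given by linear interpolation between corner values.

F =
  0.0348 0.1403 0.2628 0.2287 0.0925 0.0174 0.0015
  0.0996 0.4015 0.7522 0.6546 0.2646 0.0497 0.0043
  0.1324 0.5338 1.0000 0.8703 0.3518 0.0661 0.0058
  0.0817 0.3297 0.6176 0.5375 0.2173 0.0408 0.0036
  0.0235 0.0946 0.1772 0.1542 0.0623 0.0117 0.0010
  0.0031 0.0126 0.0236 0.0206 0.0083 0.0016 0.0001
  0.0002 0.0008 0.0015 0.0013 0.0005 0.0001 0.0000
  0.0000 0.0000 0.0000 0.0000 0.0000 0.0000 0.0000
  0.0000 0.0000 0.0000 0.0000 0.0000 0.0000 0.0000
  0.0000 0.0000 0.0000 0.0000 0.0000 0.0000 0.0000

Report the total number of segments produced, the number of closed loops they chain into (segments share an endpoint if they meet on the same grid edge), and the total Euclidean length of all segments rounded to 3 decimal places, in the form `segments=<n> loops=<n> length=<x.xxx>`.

cell (0,1): code 0100 → (0.297,2.000)–(1.000,1.019)
cell (0,2): code 1100 → (0.421,3.000)–(0.297,2.000)
cell (0,3): code 1000 → (1.000,3.632)–(0.421,3.000)
cell (1,0): code 0100 → (1.049,1.000)–(2.000,0.687)
cell (1,1): code 1110 → (1.000,1.019)–(1.049,1.000)
cell (1,3): code 1001 → (2.000,3.892)–(1.000,3.632)
cell (2,0): code 0010 → (2.000,0.687)–(2.616,1.000)
cell (2,1): code 0111 → (2.616,1.000)–(3.000,1.272)
cell (2,3): code 1001 → (3.000,3.404)–(2.000,3.892)
cell (3,1): code 0010 → (3.000,1.272)–(3.476,2.000)
cell (3,2): code 0011 → (3.476,2.000)–(3.338,3.000)
cell (3,3): code 0001 → (3.338,3.000)–(3.000,3.404)
total: 12 segments, chained into 1 closed loop(s), length Σ = 9.839617

segments=12 loops=1 length=9.840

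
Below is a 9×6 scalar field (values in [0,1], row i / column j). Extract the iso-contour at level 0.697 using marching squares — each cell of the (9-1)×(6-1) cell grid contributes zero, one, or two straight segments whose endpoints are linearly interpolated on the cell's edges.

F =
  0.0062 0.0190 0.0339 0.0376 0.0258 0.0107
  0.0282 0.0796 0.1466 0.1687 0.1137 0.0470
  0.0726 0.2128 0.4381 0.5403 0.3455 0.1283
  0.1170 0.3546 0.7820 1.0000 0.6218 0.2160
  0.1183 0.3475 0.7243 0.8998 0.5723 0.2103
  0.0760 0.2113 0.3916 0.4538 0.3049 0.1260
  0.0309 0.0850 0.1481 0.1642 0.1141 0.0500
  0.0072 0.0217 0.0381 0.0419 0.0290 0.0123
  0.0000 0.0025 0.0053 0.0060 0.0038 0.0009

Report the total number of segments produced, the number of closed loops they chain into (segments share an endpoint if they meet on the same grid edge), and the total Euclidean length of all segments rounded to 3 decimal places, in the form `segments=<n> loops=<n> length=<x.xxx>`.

segments=8 loops=1 length=6.405

cell (2,1): code 0100 → (2.753,2.000)–(3.000,1.801)
cell (2,2): code 1100 → (2.341,3.000)–(2.753,2.000)
cell (2,3): code 1000 → (3.000,3.801)–(2.341,3.000)
cell (3,1): code 0110 → (3.000,1.801)–(4.000,1.928)
cell (3,3): code 1001 → (4.000,3.619)–(3.000,3.801)
cell (4,1): code 0010 → (4.000,1.928)–(4.082,2.000)
cell (4,2): code 0011 → (4.082,2.000)–(4.455,3.000)
cell (4,3): code 0001 → (4.455,3.000)–(4.000,3.619)
total: 8 segments, chained into 1 closed loop(s), length Σ = 6.405498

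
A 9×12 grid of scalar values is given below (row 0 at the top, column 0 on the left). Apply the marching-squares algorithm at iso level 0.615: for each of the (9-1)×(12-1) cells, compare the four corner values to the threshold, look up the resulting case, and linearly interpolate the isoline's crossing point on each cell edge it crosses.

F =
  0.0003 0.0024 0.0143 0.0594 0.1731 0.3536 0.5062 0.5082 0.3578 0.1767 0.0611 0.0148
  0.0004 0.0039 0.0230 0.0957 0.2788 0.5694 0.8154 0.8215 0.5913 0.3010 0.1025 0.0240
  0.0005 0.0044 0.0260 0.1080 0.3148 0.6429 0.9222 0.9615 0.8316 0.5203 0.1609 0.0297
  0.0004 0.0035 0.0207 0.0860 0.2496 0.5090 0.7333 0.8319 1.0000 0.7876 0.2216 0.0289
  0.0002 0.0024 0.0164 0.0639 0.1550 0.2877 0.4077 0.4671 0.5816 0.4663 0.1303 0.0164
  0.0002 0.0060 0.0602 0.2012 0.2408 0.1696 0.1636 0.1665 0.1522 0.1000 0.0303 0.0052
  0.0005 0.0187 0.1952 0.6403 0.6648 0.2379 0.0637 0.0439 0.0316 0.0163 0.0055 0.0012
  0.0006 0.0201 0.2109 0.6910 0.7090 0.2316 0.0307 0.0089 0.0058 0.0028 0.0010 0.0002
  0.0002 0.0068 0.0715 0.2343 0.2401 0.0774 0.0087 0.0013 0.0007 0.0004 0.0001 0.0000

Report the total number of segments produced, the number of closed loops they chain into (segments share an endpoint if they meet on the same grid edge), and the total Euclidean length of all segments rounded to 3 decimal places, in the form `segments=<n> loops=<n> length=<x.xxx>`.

cell (0,5): code 0100 → (0.352,6.000)–(1.000,5.185)
cell (0,6): code 1100 → (0.341,7.000)–(0.352,6.000)
cell (0,7): code 1000 → (1.000,7.897)–(0.341,7.000)
cell (1,4): code 0100 → (1.620,5.000)–(2.000,4.915)
cell (1,5): code 1110 → (1.000,5.185)–(1.620,5.000)
cell (1,7): code 1101 → (1.099,8.000)–(1.000,7.897)
cell (1,8): code 1000 → (2.000,8.696)–(1.099,8.000)
cell (2,4): code 0010 → (2.000,4.915)–(2.208,5.000)
cell (2,5): code 0111 → (2.208,5.000)–(3.000,5.473)
cell (2,8): code 1101 → (2.354,9.000)–(2.000,8.696)
cell (2,9): code 1000 → (3.000,9.305)–(2.354,9.000)
cell (3,5): code 0010 → (3.000,5.473)–(3.363,6.000)
cell (3,6): code 0011 → (3.363,6.000)–(3.595,7.000)
cell (3,7): code 0011 → (3.595,7.000)–(3.920,8.000)
cell (3,8): code 0011 → (3.920,8.000)–(3.537,9.000)
cell (3,9): code 0001 → (3.537,9.000)–(3.000,9.305)
cell (5,2): code 0100 → (5.942,3.000)–(6.000,2.943)
cell (5,3): code 1100 → (5.883,4.000)–(5.942,3.000)
cell (5,4): code 1000 → (6.000,4.117)–(5.883,4.000)
cell (6,2): code 0110 → (6.000,2.943)–(7.000,2.842)
cell (6,4): code 1001 → (7.000,4.197)–(6.000,4.117)
cell (7,2): code 0010 → (7.000,2.842)–(7.166,3.000)
cell (7,3): code 0011 → (7.166,3.000)–(7.200,4.000)
cell (7,4): code 0001 → (7.200,4.000)–(7.000,4.197)
total: 24 segments, chained into 2 closed loop(s), length Σ = 16.974990

segments=24 loops=2 length=16.975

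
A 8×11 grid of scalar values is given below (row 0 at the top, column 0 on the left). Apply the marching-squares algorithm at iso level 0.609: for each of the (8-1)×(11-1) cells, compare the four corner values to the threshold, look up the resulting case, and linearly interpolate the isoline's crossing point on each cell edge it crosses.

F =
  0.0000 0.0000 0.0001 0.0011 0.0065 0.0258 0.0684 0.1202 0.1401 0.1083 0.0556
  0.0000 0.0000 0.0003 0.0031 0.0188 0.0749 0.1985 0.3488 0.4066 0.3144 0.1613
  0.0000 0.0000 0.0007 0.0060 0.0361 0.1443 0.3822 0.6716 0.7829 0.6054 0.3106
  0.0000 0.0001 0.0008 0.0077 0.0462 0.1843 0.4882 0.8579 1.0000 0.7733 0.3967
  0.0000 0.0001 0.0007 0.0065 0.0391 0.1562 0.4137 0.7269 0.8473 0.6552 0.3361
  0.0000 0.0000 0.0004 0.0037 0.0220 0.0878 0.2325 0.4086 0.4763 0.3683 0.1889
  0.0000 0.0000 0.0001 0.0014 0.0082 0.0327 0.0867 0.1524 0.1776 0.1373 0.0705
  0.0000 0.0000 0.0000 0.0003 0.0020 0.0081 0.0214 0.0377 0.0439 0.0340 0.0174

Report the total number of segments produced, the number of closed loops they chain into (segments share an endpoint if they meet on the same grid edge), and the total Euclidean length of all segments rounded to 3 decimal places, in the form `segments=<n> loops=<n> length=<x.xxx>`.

cell (1,6): code 0100 → (1.806,7.000)–(2.000,6.784)
cell (1,7): code 1100 → (1.538,8.000)–(1.806,7.000)
cell (1,8): code 1000 → (2.000,8.980)–(1.538,8.000)
cell (2,6): code 0110 → (2.000,6.784)–(3.000,6.327)
cell (2,8): code 1101 → (2.021,9.000)–(2.000,8.980)
cell (2,9): code 1000 → (3.000,9.436)–(2.021,9.000)
cell (3,6): code 0110 → (3.000,6.327)–(4.000,6.624)
cell (3,9): code 1001 → (4.000,9.145)–(3.000,9.436)
cell (4,6): code 0010 → (4.000,6.624)–(4.370,7.000)
cell (4,7): code 0011 → (4.370,7.000)–(4.642,8.000)
cell (4,8): code 0011 → (4.642,8.000)–(4.161,9.000)
cell (4,9): code 0001 → (4.161,9.000)–(4.000,9.145)
total: 12 segments, chained into 1 closed loop(s), length Σ = 9.584967

segments=12 loops=1 length=9.585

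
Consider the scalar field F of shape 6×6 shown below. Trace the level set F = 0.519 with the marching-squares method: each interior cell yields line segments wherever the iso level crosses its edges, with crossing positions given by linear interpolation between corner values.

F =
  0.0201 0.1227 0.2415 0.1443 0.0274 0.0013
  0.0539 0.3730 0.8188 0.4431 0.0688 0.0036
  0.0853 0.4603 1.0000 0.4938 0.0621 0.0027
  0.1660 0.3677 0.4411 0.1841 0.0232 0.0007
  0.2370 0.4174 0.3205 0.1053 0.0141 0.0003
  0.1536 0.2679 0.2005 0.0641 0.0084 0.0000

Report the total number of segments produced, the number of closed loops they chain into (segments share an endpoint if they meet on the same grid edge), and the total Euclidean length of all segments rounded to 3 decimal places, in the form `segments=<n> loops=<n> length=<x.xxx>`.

cell (0,1): code 0100 → (0.481,2.000)–(1.000,1.328)
cell (0,2): code 1000 → (1.000,2.798)–(0.481,2.000)
cell (1,1): code 0110 → (1.000,1.328)–(2.000,1.109)
cell (1,2): code 1001 → (2.000,2.950)–(1.000,2.798)
cell (2,1): code 0010 → (2.000,1.109)–(2.861,2.000)
cell (2,2): code 0001 → (2.861,2.000)–(2.000,2.950)
total: 6 segments, chained into 1 closed loop(s), length Σ = 6.357875

segments=6 loops=1 length=6.358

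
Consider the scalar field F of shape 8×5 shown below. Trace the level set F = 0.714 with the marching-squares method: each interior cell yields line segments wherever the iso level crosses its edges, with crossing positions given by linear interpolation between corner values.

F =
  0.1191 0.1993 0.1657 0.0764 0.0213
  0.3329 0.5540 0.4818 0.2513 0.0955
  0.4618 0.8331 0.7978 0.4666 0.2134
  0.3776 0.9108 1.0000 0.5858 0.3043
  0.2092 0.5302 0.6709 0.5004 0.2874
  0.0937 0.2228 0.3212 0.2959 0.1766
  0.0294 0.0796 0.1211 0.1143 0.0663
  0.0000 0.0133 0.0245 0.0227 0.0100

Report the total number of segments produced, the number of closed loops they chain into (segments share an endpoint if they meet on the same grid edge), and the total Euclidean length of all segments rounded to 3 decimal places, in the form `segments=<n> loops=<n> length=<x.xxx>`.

segments=8 loops=1 length=6.811

cell (1,0): code 0100 → (1.573,1.000)–(2.000,0.679)
cell (1,1): code 1100 → (1.735,2.000)–(1.573,1.000)
cell (1,2): code 1000 → (2.000,2.253)–(1.735,2.000)
cell (2,0): code 0110 → (2.000,0.679)–(3.000,0.631)
cell (2,2): code 1001 → (3.000,2.690)–(2.000,2.253)
cell (3,0): code 0010 → (3.000,0.631)–(3.517,1.000)
cell (3,1): code 0011 → (3.517,1.000)–(3.869,2.000)
cell (3,2): code 0001 → (3.869,2.000)–(3.000,2.690)
total: 8 segments, chained into 1 closed loop(s), length Σ = 6.811384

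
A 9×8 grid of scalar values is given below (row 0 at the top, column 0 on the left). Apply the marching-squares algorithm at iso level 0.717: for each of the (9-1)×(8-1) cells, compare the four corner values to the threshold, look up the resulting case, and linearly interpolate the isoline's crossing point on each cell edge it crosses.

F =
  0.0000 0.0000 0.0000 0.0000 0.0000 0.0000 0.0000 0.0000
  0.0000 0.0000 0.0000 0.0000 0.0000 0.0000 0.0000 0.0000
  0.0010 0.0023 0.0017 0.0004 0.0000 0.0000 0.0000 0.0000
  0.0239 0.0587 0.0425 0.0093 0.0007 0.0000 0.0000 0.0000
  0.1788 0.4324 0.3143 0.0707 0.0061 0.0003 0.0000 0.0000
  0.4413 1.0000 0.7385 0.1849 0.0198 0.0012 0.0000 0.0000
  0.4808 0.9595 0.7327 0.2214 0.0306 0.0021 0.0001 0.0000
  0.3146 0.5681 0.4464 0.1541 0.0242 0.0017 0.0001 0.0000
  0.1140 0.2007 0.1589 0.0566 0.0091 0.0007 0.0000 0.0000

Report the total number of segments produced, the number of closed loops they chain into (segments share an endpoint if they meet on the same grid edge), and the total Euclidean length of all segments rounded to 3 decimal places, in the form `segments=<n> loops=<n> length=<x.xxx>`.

cell (4,0): code 0100 → (4.501,1.000)–(5.000,0.493)
cell (4,1): code 1100 → (4.949,2.000)–(4.501,1.000)
cell (4,2): code 1000 → (5.000,2.039)–(4.949,2.000)
cell (5,0): code 0110 → (5.000,0.493)–(6.000,0.493)
cell (5,2): code 1001 → (6.000,2.031)–(5.000,2.039)
cell (6,0): code 0010 → (6.000,0.493)–(6.620,1.000)
cell (6,1): code 0011 → (6.620,1.000)–(6.055,2.000)
cell (6,2): code 0001 → (6.055,2.000)–(6.000,2.031)
total: 8 segments, chained into 1 closed loop(s), length Σ = 5.881966

segments=8 loops=1 length=5.882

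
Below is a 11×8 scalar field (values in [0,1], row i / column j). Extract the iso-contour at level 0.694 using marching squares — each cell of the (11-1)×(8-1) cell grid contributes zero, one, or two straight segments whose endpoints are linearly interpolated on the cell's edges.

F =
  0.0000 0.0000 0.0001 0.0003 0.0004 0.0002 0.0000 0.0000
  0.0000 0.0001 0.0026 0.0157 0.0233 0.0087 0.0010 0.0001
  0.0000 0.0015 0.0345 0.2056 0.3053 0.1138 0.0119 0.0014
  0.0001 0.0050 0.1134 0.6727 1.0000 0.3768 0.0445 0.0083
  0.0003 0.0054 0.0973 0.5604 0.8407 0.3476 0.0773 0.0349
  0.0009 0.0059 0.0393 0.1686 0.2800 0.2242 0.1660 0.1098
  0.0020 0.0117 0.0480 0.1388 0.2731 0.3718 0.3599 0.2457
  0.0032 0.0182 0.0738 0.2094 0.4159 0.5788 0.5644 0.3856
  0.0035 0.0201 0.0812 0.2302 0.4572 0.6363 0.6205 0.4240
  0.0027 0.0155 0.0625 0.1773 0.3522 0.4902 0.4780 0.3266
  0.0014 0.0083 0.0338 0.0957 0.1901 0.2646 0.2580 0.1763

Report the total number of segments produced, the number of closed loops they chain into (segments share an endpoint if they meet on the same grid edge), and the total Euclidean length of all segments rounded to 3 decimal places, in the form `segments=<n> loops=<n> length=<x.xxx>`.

segments=6 loops=1 length=4.774

cell (2,3): code 0100 → (2.560,4.000)–(3.000,3.065)
cell (2,4): code 1000 → (3.000,4.491)–(2.560,4.000)
cell (3,3): code 0110 → (3.000,3.065)–(4.000,3.477)
cell (3,4): code 1001 → (4.000,4.298)–(3.000,4.491)
cell (4,3): code 0010 → (4.000,3.477)–(4.262,4.000)
cell (4,4): code 0001 → (4.262,4.000)–(4.000,4.298)
total: 6 segments, chained into 1 closed loop(s), length Σ = 4.774359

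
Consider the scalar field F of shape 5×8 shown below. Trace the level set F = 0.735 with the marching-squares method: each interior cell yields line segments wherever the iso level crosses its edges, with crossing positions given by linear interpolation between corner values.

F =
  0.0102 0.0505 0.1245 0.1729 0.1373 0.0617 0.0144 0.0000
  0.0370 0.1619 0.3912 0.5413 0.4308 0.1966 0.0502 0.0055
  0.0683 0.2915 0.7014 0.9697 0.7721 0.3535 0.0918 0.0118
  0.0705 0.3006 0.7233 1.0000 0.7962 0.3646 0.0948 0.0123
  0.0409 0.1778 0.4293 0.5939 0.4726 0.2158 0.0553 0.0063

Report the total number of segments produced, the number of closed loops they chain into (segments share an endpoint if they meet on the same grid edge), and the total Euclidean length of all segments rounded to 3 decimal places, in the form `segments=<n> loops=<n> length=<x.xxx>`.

cell (1,2): code 0100 → (1.452,3.000)–(2.000,2.125)
cell (1,3): code 1100 → (1.891,4.000)–(1.452,3.000)
cell (1,4): code 1000 → (2.000,4.089)–(1.891,4.000)
cell (2,2): code 0110 → (2.000,2.125)–(3.000,2.042)
cell (2,4): code 1001 → (3.000,4.142)–(2.000,4.089)
cell (3,2): code 0010 → (3.000,2.042)–(3.653,3.000)
cell (3,3): code 0011 → (3.653,3.000)–(3.189,4.000)
cell (3,4): code 0001 → (3.189,4.000)–(3.000,4.142)
total: 8 segments, chained into 1 closed loop(s), length Σ = 6.766877

segments=8 loops=1 length=6.767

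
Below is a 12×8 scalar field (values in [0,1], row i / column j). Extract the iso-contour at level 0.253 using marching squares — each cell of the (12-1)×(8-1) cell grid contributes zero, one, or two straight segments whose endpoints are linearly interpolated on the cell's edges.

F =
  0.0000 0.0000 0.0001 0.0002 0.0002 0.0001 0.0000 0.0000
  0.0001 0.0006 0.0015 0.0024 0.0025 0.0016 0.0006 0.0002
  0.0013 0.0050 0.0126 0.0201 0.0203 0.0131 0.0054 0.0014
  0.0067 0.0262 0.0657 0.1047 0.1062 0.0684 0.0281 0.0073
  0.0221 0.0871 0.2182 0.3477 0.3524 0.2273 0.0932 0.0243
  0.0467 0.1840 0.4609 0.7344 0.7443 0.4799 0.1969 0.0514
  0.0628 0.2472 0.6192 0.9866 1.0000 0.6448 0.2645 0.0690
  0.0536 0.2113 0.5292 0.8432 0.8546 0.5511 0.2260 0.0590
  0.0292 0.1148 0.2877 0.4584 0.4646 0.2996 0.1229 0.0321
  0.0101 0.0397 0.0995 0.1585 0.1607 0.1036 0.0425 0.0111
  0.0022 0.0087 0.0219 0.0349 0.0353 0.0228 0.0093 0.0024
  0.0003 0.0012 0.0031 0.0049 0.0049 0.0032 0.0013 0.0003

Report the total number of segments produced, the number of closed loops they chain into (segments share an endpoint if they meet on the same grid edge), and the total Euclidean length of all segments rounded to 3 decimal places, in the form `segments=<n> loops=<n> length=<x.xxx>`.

segments=20 loops=1 length=15.918

cell (3,2): code 0100 → (3.610,3.000)–(4.000,2.269)
cell (3,3): code 1100 → (3.596,4.000)–(3.610,3.000)
cell (3,4): code 1000 → (4.000,4.795)–(3.596,4.000)
cell (4,1): code 0100 → (4.143,2.000)–(5.000,1.249)
cell (4,2): code 1110 → (4.000,2.269)–(4.143,2.000)
cell (4,4): code 1101 → (4.102,5.000)–(4.000,4.795)
cell (4,5): code 1000 → (5.000,5.802)–(4.102,5.000)
cell (5,1): code 0110 → (5.000,1.249)–(6.000,1.016)
cell (5,5): code 1101 → (5.830,6.000)–(5.000,5.802)
cell (5,6): code 1000 → (6.000,6.059)–(5.830,6.000)
cell (6,1): code 0110 → (6.000,1.016)–(7.000,1.131)
cell (6,5): code 1011 → (7.000,5.917)–(6.299,6.000)
cell (6,6): code 0001 → (6.299,6.000)–(6.000,6.059)
cell (7,1): code 0110 → (7.000,1.131)–(8.000,1.799)
cell (7,5): code 1001 → (8.000,5.264)–(7.000,5.917)
cell (8,1): code 0010 → (8.000,1.799)–(8.184,2.000)
cell (8,2): code 0011 → (8.184,2.000)–(8.685,3.000)
cell (8,3): code 0011 → (8.685,3.000)–(8.696,4.000)
cell (8,4): code 0011 → (8.696,4.000)–(8.238,5.000)
cell (8,5): code 0001 → (8.238,5.000)–(8.000,5.264)
total: 20 segments, chained into 1 closed loop(s), length Σ = 15.917546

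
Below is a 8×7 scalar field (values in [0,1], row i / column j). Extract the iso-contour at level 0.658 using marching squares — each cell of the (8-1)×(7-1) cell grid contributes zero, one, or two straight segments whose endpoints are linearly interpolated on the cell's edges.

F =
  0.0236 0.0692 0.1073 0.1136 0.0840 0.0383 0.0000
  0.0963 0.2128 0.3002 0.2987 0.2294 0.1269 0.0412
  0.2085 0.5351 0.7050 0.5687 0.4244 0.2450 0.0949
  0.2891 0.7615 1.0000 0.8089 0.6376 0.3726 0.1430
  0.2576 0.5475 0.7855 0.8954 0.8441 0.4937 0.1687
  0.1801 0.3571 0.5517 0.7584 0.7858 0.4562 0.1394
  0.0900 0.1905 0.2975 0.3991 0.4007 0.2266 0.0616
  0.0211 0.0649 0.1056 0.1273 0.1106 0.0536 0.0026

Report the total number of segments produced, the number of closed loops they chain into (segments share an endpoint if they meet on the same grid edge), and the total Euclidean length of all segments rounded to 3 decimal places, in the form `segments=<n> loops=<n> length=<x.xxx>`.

segments=16 loops=1 length=10.870

cell (1,1): code 0100 → (1.884,2.000)–(2.000,1.723)
cell (1,2): code 1000 → (2.000,2.345)–(1.884,2.000)
cell (2,0): code 0100 → (2.543,1.000)–(3.000,0.781)
cell (2,1): code 1110 → (2.000,1.723)–(2.543,1.000)
cell (2,2): code 1101 → (2.372,3.000)–(2.000,2.345)
cell (2,3): code 1000 → (3.000,3.881)–(2.372,3.000)
cell (3,0): code 0010 → (3.000,0.781)–(3.484,1.000)
cell (3,1): code 0111 → (3.484,1.000)–(4.000,1.464)
cell (3,3): code 1101 → (3.099,4.000)–(3.000,3.881)
cell (3,4): code 1000 → (4.000,4.531)–(3.099,4.000)
cell (4,1): code 0010 → (4.000,1.464)–(4.545,2.000)
cell (4,2): code 0111 → (4.545,2.000)–(5.000,2.514)
cell (4,4): code 1001 → (5.000,4.388)–(4.000,4.531)
cell (5,2): code 0010 → (5.000,2.514)–(5.279,3.000)
cell (5,3): code 0011 → (5.279,3.000)–(5.332,4.000)
cell (5,4): code 0001 → (5.332,4.000)–(5.000,4.388)
total: 16 segments, chained into 1 closed loop(s), length Σ = 10.869856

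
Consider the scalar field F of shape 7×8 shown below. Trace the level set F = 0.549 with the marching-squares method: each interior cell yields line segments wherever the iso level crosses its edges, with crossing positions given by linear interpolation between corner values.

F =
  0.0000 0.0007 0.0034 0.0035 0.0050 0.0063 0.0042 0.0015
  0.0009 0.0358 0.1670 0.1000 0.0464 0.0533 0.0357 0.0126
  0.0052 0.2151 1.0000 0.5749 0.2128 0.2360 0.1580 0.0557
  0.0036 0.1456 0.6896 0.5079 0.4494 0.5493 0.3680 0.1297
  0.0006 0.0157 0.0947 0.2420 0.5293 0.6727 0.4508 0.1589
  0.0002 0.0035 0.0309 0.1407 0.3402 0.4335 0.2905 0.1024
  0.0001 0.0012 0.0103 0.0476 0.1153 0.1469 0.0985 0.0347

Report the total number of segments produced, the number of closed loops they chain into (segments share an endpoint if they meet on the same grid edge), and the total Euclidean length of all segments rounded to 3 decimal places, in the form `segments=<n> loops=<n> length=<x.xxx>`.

cell (1,1): code 0100 → (1.459,2.000)–(2.000,1.425)
cell (1,2): code 1100 → (1.945,3.000)–(1.459,2.000)
cell (1,3): code 1000 → (2.000,3.072)–(1.945,3.000)
cell (2,1): code 0110 → (2.000,1.425)–(3.000,1.742)
cell (2,2): code 1011 → (3.000,2.774)–(2.387,3.000)
cell (2,3): code 0001 → (2.387,3.000)–(2.000,3.072)
cell (2,4): code 0100 → (2.999,5.000)–(3.000,4.997)
cell (2,5): code 1000 → (3.000,5.002)–(2.999,5.000)
cell (3,1): code 0010 → (3.000,1.742)–(3.236,2.000)
cell (3,2): code 0001 → (3.236,2.000)–(3.000,2.774)
cell (3,4): code 0110 → (3.000,4.997)–(4.000,4.137)
cell (3,5): code 1001 → (4.000,5.557)–(3.000,5.002)
cell (4,4): code 0010 → (4.000,4.137)–(4.517,5.000)
cell (4,5): code 0001 → (4.517,5.000)–(4.000,5.557)
total: 14 segments, chained into 2 closed loop(s), length Σ = 9.480682

segments=14 loops=2 length=9.481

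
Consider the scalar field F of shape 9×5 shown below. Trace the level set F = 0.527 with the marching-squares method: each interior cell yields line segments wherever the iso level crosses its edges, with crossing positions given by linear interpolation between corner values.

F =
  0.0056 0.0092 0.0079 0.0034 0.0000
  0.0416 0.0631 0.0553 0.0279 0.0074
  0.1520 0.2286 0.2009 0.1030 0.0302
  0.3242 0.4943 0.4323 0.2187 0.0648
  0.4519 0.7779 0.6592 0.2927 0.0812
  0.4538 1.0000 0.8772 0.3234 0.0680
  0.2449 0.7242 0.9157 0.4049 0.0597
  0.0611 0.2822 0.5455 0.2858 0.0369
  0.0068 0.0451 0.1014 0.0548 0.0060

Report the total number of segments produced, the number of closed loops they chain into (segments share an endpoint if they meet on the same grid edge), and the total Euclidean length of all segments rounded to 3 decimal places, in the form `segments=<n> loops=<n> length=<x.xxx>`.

cell (3,0): code 0100 → (3.115,1.000)–(4.000,0.230)
cell (3,1): code 1100 → (3.417,2.000)–(3.115,1.000)
cell (3,2): code 1000 → (4.000,2.361)–(3.417,2.000)
cell (4,0): code 0110 → (4.000,0.230)–(5.000,0.134)
cell (4,2): code 1001 → (5.000,2.632)–(4.000,2.361)
cell (5,0): code 0110 → (5.000,0.134)–(6.000,0.589)
cell (5,2): code 1001 → (6.000,2.761)–(5.000,2.632)
cell (6,0): code 0010 → (6.000,0.589)–(6.446,1.000)
cell (6,1): code 0111 → (6.446,1.000)–(7.000,1.930)
cell (6,2): code 1001 → (7.000,2.071)–(6.000,2.761)
cell (7,1): code 0010 → (7.000,1.930)–(7.042,2.000)
cell (7,2): code 0001 → (7.042,2.000)–(7.000,2.071)
total: 12 segments, chained into 1 closed loop(s), length Σ = 10.118163

segments=12 loops=1 length=10.118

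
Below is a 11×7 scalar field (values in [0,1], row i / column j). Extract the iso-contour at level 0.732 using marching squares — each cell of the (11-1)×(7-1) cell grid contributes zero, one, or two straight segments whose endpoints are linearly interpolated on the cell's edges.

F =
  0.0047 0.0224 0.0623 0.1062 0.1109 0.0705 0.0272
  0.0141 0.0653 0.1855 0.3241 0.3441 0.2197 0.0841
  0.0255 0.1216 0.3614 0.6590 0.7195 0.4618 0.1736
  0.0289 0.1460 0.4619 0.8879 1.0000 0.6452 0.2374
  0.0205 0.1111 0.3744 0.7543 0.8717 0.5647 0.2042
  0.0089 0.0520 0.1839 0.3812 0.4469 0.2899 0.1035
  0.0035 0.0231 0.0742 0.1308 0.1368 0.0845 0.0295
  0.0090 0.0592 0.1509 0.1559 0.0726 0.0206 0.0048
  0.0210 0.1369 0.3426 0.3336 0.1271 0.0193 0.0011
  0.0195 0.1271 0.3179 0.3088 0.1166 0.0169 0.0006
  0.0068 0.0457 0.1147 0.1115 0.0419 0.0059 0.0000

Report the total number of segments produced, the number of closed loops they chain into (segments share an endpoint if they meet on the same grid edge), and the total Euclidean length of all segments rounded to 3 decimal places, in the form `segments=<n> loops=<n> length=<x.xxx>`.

cell (2,2): code 0100 → (2.319,3.000)–(3.000,2.634)
cell (2,3): code 1100 → (2.045,4.000)–(2.319,3.000)
cell (2,4): code 1000 → (3.000,4.755)–(2.045,4.000)
cell (3,2): code 0110 → (3.000,2.634)–(4.000,2.941)
cell (3,4): code 1001 → (4.000,4.455)–(3.000,4.755)
cell (4,2): code 0010 → (4.000,2.941)–(4.060,3.000)
cell (4,3): code 0011 → (4.060,3.000)–(4.329,4.000)
cell (4,4): code 0001 → (4.329,4.000)–(4.000,4.455)
total: 8 segments, chained into 1 closed loop(s), length Σ = 6.799136

segments=8 loops=1 length=6.799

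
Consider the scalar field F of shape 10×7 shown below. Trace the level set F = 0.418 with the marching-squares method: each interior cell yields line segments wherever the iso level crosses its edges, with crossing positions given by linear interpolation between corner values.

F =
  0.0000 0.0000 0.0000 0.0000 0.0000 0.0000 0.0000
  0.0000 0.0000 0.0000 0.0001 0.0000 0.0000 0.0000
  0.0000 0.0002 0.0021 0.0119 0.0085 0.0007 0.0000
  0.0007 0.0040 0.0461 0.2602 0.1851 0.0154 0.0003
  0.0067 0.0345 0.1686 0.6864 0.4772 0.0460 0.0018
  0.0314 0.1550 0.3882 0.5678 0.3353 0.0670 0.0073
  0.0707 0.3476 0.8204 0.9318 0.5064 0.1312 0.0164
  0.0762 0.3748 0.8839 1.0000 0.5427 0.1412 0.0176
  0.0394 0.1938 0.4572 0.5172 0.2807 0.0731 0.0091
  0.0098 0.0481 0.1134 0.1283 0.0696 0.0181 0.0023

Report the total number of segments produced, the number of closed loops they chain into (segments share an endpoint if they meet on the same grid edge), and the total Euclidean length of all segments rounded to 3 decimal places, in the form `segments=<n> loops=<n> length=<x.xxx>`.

cell (3,2): code 0100 → (3.370,3.000)–(4.000,2.482)
cell (3,3): code 1100 → (3.797,4.000)–(3.370,3.000)
cell (3,4): code 1000 → (4.000,4.137)–(3.797,4.000)
cell (4,2): code 0110 → (4.000,2.482)–(5.000,2.166)
cell (4,3): code 1011 → (5.000,3.644)–(4.417,4.000)
cell (4,4): code 0001 → (4.417,4.000)–(4.000,4.137)
cell (5,1): code 0100 → (5.069,2.000)–(6.000,1.149)
cell (5,2): code 1110 → (5.000,2.166)–(5.069,2.000)
cell (5,3): code 1101 → (5.483,4.000)–(5.000,3.644)
cell (5,4): code 1000 → (6.000,4.236)–(5.483,4.000)
cell (6,1): code 0110 → (6.000,1.149)–(7.000,1.085)
cell (6,4): code 1001 → (7.000,4.311)–(6.000,4.236)
cell (7,1): code 0110 → (7.000,1.085)–(8.000,1.851)
cell (7,3): code 1011 → (8.000,3.419)–(7.476,4.000)
cell (7,4): code 0001 → (7.476,4.000)–(7.000,4.311)
cell (8,1): code 0010 → (8.000,1.851)–(8.114,2.000)
cell (8,2): code 0011 → (8.114,2.000)–(8.255,3.000)
cell (8,3): code 0001 → (8.255,3.000)–(8.000,3.419)
total: 18 segments, chained into 1 closed loop(s), length Σ = 13.230967

segments=18 loops=1 length=13.231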